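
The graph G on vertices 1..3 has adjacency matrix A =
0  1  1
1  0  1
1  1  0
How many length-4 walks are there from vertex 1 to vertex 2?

The number of length-4 walks from vertex 1 to vertex 2 is entry (1,2) of A⁴, where A is the adjacency matrix.
A² = [[2, 1, 1], [1, 2, 1], [1, 1, 2]]
A³ = [[2, 3, 3], [3, 2, 3], [3, 3, 2]]
A⁴ = [[6, 5, 5], [5, 6, 5], [5, 5, 6]]

5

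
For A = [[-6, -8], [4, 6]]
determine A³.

[[-24, -32], [16, 24]]

tr A = 0 and det A = -4, so the characteristic polynomial is λ² − (0)λ + (-4) with roots 2 and -2.
Eigenvectors give P = [[-1, 2], [1, -1]] with P⁻¹ = [[1, 2], [1, 1]], and A = P·diag(2, -2)·P⁻¹.
Then A³ = P·diag(8, -8)·P⁻¹ = [[-8, -16], [8, 8]] · [[1, 2], [1, 1]] = [[-24, -32], [16, 24]].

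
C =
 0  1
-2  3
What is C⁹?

tr C = 3 and det C = 2, so the characteristic polynomial is λ² − (3)λ + (2) with roots 1 and 2.
Eigenvectors give P = [[1, -1], [1, -2]] with P⁻¹ = [[2, -1], [1, -1]], and C = P·diag(1, 2)·P⁻¹.
Then C⁹ = P·diag(1, 512)·P⁻¹ = [[1, -512], [1, -1024]] · [[2, -1], [1, -1]] = [[-510, 511], [-1022, 1023]].

[[-510, 511], [-1022, 1023]]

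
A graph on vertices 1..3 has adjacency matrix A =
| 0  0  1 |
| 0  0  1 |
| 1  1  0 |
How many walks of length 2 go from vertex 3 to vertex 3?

2

The number of length-2 walks from vertex 3 to vertex 3 is entry (3,3) of A^2, where A is the adjacency matrix.
A^2 = [[1, 1, 0], [1, 1, 0], [0, 0, 2]]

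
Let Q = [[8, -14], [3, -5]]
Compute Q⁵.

tr Q = 3 and det Q = 2, so the characteristic polynomial is λ² − (3)λ + (2) with roots 1 and 2.
Eigenvectors give P = [[2, 7], [1, 3]] with P⁻¹ = [[-3, 7], [1, -2]], and Q = P·diag(1, 2)·P⁻¹.
Then Q⁵ = P·diag(1, 32)·P⁻¹ = [[2, 224], [1, 96]] · [[-3, 7], [1, -2]] = [[218, -434], [93, -185]].

[[218, -434], [93, -185]]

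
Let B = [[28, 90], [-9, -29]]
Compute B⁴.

tr B = -1 and det B = -2, so the characteristic polynomial is λ² − (-1)λ + (-2) with roots 1 and -2.
Eigenvectors give P = [[10, 3], [-3, -1]] with P⁻¹ = [[1, 3], [-3, -10]], and B = P·diag(1, -2)·P⁻¹.
Then B⁴ = P·diag(1, 16)·P⁻¹ = [[10, 48], [-3, -16]] · [[1, 3], [-3, -10]] = [[-134, -450], [45, 151]].

[[-134, -450], [45, 151]]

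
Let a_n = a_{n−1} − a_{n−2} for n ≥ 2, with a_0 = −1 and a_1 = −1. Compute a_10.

1

With companion matrix Q = [[1, −1], [1, 0]], [a_n, a_{n−1}]ᵀ = Q·[a_{n−1}, a_{n−2}]ᵀ, so [a_10, a_9]ᵀ = Q⁹·[a_1, a_0]ᵀ.
Q⁹ = [[−1, 0], [0, −1]], giving [a_10, a_9]ᵀ = [[1], [1]].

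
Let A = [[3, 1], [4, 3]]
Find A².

[[13, 6], [24, 13]]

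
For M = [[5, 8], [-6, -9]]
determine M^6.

tr M = -4 and det M = 3, so the characteristic polynomial is λ² − (-4)λ + (3) with roots -3 and -1.
Eigenvectors give P = [[-1, 4], [1, -3]] with P⁻¹ = [[3, 4], [1, 1]], and M = P·diag(-3, -1)·P⁻¹.
Then M^6 = P·diag(729, 1)·P⁻¹ = [[-729, 4], [729, -3]] · [[3, 4], [1, 1]] = [[-2183, -2912], [2184, 2913]].

[[-2183, -2912], [2184, 2913]]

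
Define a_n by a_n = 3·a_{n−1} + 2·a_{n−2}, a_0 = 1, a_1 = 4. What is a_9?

With companion matrix B = [[3, 2], [1, 0]], [a_n, a_{n−1}]ᵀ = B·[a_{n−1}, a_{n−2}]ᵀ, so [a_9, a_8]ᵀ = B^8·[a_1, a_0]ᵀ.
B^8 = [[22363, 12558], [6279, 3526]], giving [a_9, a_8]ᵀ = [[102010], [28642]].

102010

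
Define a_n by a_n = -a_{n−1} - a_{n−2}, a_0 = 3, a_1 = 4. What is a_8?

With companion matrix Q = [[-1, -1], [1, 0]], [a_n, a_{n−1}]ᵀ = Q·[a_{n−1}, a_{n−2}]ᵀ, so [a_8, a_7]ᵀ = Q^7·[a_1, a_0]ᵀ.
Q^7 = [[-1, -1], [1, 0]], giving [a_8, a_7]ᵀ = [[-7], [4]].

-7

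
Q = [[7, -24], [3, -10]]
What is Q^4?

tr Q = -3 and det Q = 2, so the characteristic polynomial is λ² − (-3)λ + (2) with roots -1 and -2.
Eigenvectors give P = [[3, -8], [1, -3]] with P⁻¹ = [[3, -8], [1, -3]], and Q = P·diag(-1, -2)·P⁻¹.
Then Q^4 = P·diag(1, 16)·P⁻¹ = [[3, -128], [1, -48]] · [[3, -8], [1, -3]] = [[-119, 360], [-45, 136]].

[[-119, 360], [-45, 136]]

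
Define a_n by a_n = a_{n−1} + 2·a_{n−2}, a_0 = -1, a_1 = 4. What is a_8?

With companion matrix A = [[1, 2], [1, 0]], [a_n, a_{n−1}]ᵀ = A·[a_{n−1}, a_{n−2}]ᵀ, so [a_8, a_7]ᵀ = A⁷·[a_1, a_0]ᵀ.
A⁷ = [[85, 86], [43, 42]], giving [a_8, a_7]ᵀ = [[254], [130]].

254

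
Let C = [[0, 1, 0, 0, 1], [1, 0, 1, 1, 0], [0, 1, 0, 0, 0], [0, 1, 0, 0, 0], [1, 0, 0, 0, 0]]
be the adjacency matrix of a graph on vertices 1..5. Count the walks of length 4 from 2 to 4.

0

The number of length-4 walks from vertex 2 to vertex 4 is entry (2,4) of C⁴, where C is the adjacency matrix.
C² = [[2, 0, 1, 1, 0], [0, 3, 0, 0, 1], [1, 0, 1, 1, 0], [1, 0, 1, 1, 0], [0, 1, 0, 0, 1]]
C³ = [[0, 4, 0, 0, 2], [4, 0, 3, 3, 0], [0, 3, 0, 0, 1], [0, 3, 0, 0, 1], [2, 0, 1, 1, 0]]
C⁴ = [[6, 0, 4, 4, 0], [0, 10, 0, 0, 4], [4, 0, 3, 3, 0], [4, 0, 3, 3, 0], [0, 4, 0, 0, 2]]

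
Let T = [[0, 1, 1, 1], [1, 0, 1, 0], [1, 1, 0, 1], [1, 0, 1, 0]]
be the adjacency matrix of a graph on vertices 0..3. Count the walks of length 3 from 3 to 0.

The number of length-3 walks from vertex 3 to vertex 0 is entry (3,0) of T^3, where T is the adjacency matrix.
T^2 = [[3, 1, 2, 1], [1, 2, 1, 2], [2, 1, 3, 1], [1, 2, 1, 2]]
T^3 = [[4, 5, 5, 5], [5, 2, 5, 2], [5, 5, 4, 5], [5, 2, 5, 2]]

5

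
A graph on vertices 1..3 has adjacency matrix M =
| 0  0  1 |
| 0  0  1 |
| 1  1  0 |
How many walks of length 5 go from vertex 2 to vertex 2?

0

The number of length-5 walks from vertex 2 to vertex 2 is entry (2,2) of M^5, where M is the adjacency matrix.
M^2 = [[1, 1, 0], [1, 1, 0], [0, 0, 2]]
M^3 = [[0, 0, 2], [0, 0, 2], [2, 2, 0]]
M^4 = [[2, 2, 0], [2, 2, 0], [0, 0, 4]]
M^5 = [[0, 0, 4], [0, 0, 4], [4, 4, 0]]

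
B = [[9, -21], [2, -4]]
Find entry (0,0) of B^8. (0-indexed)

44391

tr B = 5 and det B = 6, so the characteristic polynomial is λ² − (5)λ + (6) with roots 2 and 3.
Eigenvectors give P = [[3, 7], [1, 2]] with P⁻¹ = [[-2, 7], [1, -3]], and B = P·diag(2, 3)·P⁻¹.
Then B^8 = P·diag(256, 6561)·P⁻¹ = [[768, 45927], [256, 13122]] · [[-2, 7], [1, -3]] = [[44391, -132405], [12610, -37574]].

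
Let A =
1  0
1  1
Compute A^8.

A = I + N where N = [[0, 0], [1, 0]] is strictly lower-triangular, so N^2 = 0.
(I + N)^8 = I + 8·N = [[1, 0], [8, 1]].

[[1, 0], [8, 1]]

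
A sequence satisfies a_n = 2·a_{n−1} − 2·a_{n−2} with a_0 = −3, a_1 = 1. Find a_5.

−4

With companion matrix Q = [[2, −2], [1, 0]], [a_n, a_{n−1}]ᵀ = Q·[a_{n−1}, a_{n−2}]ᵀ, so [a_5, a_4]ᵀ = Q⁴·[a_1, a_0]ᵀ.
Q⁴ = [[−4, 0], [0, −4]], giving [a_5, a_4]ᵀ = [[−4], [12]].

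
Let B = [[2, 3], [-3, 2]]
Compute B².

[[-5, 12], [-12, -5]]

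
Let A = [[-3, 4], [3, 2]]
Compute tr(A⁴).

721

A² = [[21, -4], [-3, 16]]
A³ = [[-75, 76], [57, 20]]
A⁴ = [[453, -148], [-111, 268]]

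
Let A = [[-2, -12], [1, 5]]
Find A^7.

[[-380, -1524], [127, 509]]

tr A = 3 and det A = 2, so the characteristic polynomial is λ² − (3)λ + (2) with roots 1 and 2.
Eigenvectors give P = [[4, -3], [-1, 1]] with P⁻¹ = [[1, 3], [1, 4]], and A = P·diag(1, 2)·P⁻¹.
Then A^7 = P·diag(1, 128)·P⁻¹ = [[4, -384], [-1, 128]] · [[1, 3], [1, 4]] = [[-380, -1524], [127, 509]].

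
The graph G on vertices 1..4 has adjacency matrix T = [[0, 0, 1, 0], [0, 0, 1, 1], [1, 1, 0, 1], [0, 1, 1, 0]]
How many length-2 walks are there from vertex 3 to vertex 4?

1

The number of length-2 walks from vertex 3 to vertex 4 is entry (3,4) of T², where T is the adjacency matrix.
T² = [[1, 1, 0, 1], [1, 2, 1, 1], [0, 1, 3, 1], [1, 1, 1, 2]]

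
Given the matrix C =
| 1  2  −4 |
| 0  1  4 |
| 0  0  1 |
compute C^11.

[[1, 22, 396], [0, 1, 44], [0, 0, 1]]

C = I + N where N = [[0, 2, −4], [0, 0, 4], [0, 0, 0]] is strictly upper-triangular, so N^3 = 0.
(I + N)^11 = I + 11·N + 55·N^2 = [[1, 22, 396], [0, 1, 44], [0, 0, 1]].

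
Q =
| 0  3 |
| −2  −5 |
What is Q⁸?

[[−12354, −18915], [12610, 19171]]

tr Q = −5 and det Q = 6, so the characteristic polynomial is λ² − (−5)λ + (6) with roots −2 and −3.
Eigenvectors give P = [[−3, −1], [2, 1]] with P⁻¹ = [[−1, −1], [2, 3]], and Q = P·diag(−2, −3)·P⁻¹.
Then Q⁸ = P·diag(256, 6561)·P⁻¹ = [[−768, −6561], [512, 6561]] · [[−1, −1], [2, 3]] = [[−12354, −18915], [12610, 19171]].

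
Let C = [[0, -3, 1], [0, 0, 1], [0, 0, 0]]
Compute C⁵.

[[0, 0, 0], [0, 0, 0], [0, 0, 0]]

C is strictly triangular, hence nilpotent: C³ = 0, so C⁵ = 0.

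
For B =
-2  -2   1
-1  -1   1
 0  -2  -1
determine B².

[[6, 4, -5], [3, 1, -3], [2, 4, -1]]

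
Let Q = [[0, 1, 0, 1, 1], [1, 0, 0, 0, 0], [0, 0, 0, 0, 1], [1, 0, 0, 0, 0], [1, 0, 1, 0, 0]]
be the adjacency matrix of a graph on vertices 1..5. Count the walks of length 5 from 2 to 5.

The number of length-5 walks from vertex 2 to vertex 5 is entry (2,5) of Q⁵, where Q is the adjacency matrix.
Q² = [[3, 0, 1, 0, 0], [0, 1, 0, 1, 1], [1, 0, 1, 0, 0], [0, 1, 0, 1, 1], [0, 1, 0, 1, 2]]
Q³ = [[0, 3, 0, 3, 4], [3, 0, 1, 0, 0], [0, 1, 0, 1, 2], [3, 0, 1, 0, 0], [4, 0, 2, 0, 0]]
Q⁴ = [[10, 0, 4, 0, 0], [0, 3, 0, 3, 4], [4, 0, 2, 0, 0], [0, 3, 0, 3, 4], [0, 4, 0, 4, 6]]
Q⁵ = [[0, 10, 0, 10, 14], [10, 0, 4, 0, 0], [0, 4, 0, 4, 6], [10, 0, 4, 0, 0], [14, 0, 6, 0, 0]]

0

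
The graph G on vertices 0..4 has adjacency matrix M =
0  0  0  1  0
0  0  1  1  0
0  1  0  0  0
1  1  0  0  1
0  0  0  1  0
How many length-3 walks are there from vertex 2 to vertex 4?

The number of length-3 walks from vertex 2 to vertex 4 is entry (2,4) of M³, where M is the adjacency matrix.
M² = [[1, 1, 0, 0, 1], [1, 2, 0, 0, 1], [0, 0, 1, 1, 0], [0, 0, 1, 3, 0], [1, 1, 0, 0, 1]]
M³ = [[0, 0, 1, 3, 0], [0, 0, 2, 4, 0], [1, 2, 0, 0, 1], [3, 4, 0, 0, 3], [0, 0, 1, 3, 0]]

1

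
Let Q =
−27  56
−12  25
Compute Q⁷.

[[−15315, 30632], [−6564, 13129]]

tr Q = −2 and det Q = −3, so the characteristic polynomial is λ² − (−2)λ + (−3) with roots 1 and −3.
Eigenvectors give P = [[2, 7], [1, 3]] with P⁻¹ = [[−3, 7], [1, −2]], and Q = P·diag(1, −3)·P⁻¹.
Then Q⁷ = P·diag(1, −2187)·P⁻¹ = [[2, −15309], [1, −6561]] · [[−3, 7], [1, −2]] = [[−15315, 30632], [−6564, 13129]].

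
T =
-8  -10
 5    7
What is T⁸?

[[12866, 12610], [-6305, -6049]]

tr T = -1 and det T = -6, so the characteristic polynomial is λ² − (-1)λ + (-6) with roots -3 and 2.
Eigenvectors give P = [[-2, 1], [1, -1]] with P⁻¹ = [[-1, -1], [-1, -2]], and T = P·diag(-3, 2)·P⁻¹.
Then T⁸ = P·diag(6561, 256)·P⁻¹ = [[-13122, 256], [6561, -256]] · [[-1, -1], [-1, -2]] = [[12866, 12610], [-6305, -6049]].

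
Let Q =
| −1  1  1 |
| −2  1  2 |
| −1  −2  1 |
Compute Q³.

Q² = [[−2, −2, 2], [−2, −5, 2], [4, −5, −4]]
Q³ = [[4, −8, −4], [10, −11, −10], [10, 7, −10]]

[[4, −8, −4], [10, −11, −10], [10, 7, −10]]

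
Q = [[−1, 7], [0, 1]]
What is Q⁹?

Q² = I (check: tr Q = 0 and det Q = −1), so Q⁹ = Q since 9 is odd.

[[−1, 7], [0, 1]]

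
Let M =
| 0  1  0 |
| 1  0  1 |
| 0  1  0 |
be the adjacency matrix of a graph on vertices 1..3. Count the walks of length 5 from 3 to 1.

The number of length-5 walks from vertex 3 to vertex 1 is entry (3,1) of M^5, where M is the adjacency matrix.
M^2 = [[1, 0, 1], [0, 2, 0], [1, 0, 1]]
M^3 = [[0, 2, 0], [2, 0, 2], [0, 2, 0]]
M^4 = [[2, 0, 2], [0, 4, 0], [2, 0, 2]]
M^5 = [[0, 4, 0], [4, 0, 4], [0, 4, 0]]

0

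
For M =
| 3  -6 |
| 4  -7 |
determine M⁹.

tr M = -4 and det M = 3, so the characteristic polynomial is λ² − (-4)λ + (3) with roots -3 and -1.
Eigenvectors give P = [[1, 3], [1, 2]] with P⁻¹ = [[-2, 3], [1, -1]], and M = P·diag(-3, -1)·P⁻¹.
Then M⁹ = P·diag(-19683, -1)·P⁻¹ = [[-19683, -3], [-19683, -2]] · [[-2, 3], [1, -1]] = [[39363, -59046], [39364, -59047]].

[[39363, -59046], [39364, -59047]]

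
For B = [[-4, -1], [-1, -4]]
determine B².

[[17, 8], [8, 17]]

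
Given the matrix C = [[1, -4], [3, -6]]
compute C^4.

tr C = -5 and det C = 6, so the characteristic polynomial is λ² − (-5)λ + (6) with roots -2 and -3.
Eigenvectors give P = [[-4, -1], [-3, -1]] with P⁻¹ = [[-1, 1], [3, -4]], and C = P·diag(-2, -3)·P⁻¹.
Then C^4 = P·diag(16, 81)·P⁻¹ = [[-64, -81], [-48, -81]] · [[-1, 1], [3, -4]] = [[-179, 260], [-195, 276]].

[[-179, 260], [-195, 276]]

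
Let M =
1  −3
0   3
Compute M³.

[[1, −39], [0, 27]]

M² = [[1, −12], [0, 9]]
M³ = [[1, −39], [0, 27]]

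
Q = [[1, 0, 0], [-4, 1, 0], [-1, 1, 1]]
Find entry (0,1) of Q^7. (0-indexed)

Q = I + N where N = [[0, 0, 0], [-4, 0, 0], [-1, 1, 0]] is strictly lower-triangular, so N^3 = 0.
(I + N)^7 = I + 7·N + 21·N^2 = [[1, 0, 0], [-28, 1, 0], [-91, 7, 1]].

0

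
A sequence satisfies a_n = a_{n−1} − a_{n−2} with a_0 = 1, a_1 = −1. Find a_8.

−2

With companion matrix Q = [[1, −1], [1, 0]], [a_n, a_{n−1}]ᵀ = Q·[a_{n−1}, a_{n−2}]ᵀ, so [a_8, a_7]ᵀ = Q^7·[a_1, a_0]ᵀ.
Q^7 = [[1, −1], [1, 0]], giving [a_8, a_7]ᵀ = [[−2], [−1]].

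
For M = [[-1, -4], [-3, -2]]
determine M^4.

M^2 = [[13, 12], [9, 16]]
M^3 = [[-49, -76], [-57, -68]]
M^4 = [[277, 348], [261, 364]]

[[277, 348], [261, 364]]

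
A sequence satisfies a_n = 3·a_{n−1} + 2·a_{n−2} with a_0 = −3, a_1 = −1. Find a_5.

−373

With companion matrix B = [[3, 2], [1, 0]], [a_n, a_{n−1}]ᵀ = B·[a_{n−1}, a_{n−2}]ᵀ, so [a_5, a_4]ᵀ = B^4·[a_1, a_0]ᵀ.
B^4 = [[139, 78], [39, 22]], giving [a_5, a_4]ᵀ = [[−373], [−105]].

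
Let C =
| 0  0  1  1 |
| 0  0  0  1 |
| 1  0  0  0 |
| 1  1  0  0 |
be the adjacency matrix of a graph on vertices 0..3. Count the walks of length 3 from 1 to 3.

2

The number of length-3 walks from vertex 1 to vertex 3 is entry (1,3) of C³, where C is the adjacency matrix.
C² = [[2, 1, 0, 0], [1, 1, 0, 0], [0, 0, 1, 1], [0, 0, 1, 2]]
C³ = [[0, 0, 2, 3], [0, 0, 1, 2], [2, 1, 0, 0], [3, 2, 0, 0]]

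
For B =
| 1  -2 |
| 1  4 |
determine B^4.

[[-49, -130], [65, 146]]

tr B = 5 and det B = 6, so the characteristic polynomial is λ² − (5)λ + (6) with roots 2 and 3.
Eigenvectors give P = [[2, 1], [-1, -1]] with P⁻¹ = [[1, 1], [-1, -2]], and B = P·diag(2, 3)·P⁻¹.
Then B^4 = P·diag(16, 81)·P⁻¹ = [[32, 81], [-16, -81]] · [[1, 1], [-1, -2]] = [[-49, -130], [65, 146]].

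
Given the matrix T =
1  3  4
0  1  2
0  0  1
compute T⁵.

T = I + N where N = [[0, 3, 4], [0, 0, 2], [0, 0, 0]] is strictly upper-triangular, so N³ = 0.
(I + N)⁵ = I + 5·N + 10·N² = [[1, 15, 80], [0, 1, 10], [0, 0, 1]].

[[1, 15, 80], [0, 1, 10], [0, 0, 1]]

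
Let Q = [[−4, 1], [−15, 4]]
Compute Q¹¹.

Q² = I (check: tr Q = 0 and det Q = −1), so Q¹¹ = Q since 11 is odd.

[[−4, 1], [−15, 4]]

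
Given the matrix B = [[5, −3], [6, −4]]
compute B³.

[[17, −9], [18, −10]]

tr B = 1 and det B = −2, so the characteristic polynomial is λ² − (1)λ + (−2) with roots −1 and 2.
Eigenvectors give P = [[−1, 1], [−2, 1]] with P⁻¹ = [[1, −1], [2, −1]], and B = P·diag(−1, 2)·P⁻¹.
Then B³ = P·diag(−1, 8)·P⁻¹ = [[1, 8], [2, 8]] · [[1, −1], [2, −1]] = [[17, −9], [18, −10]].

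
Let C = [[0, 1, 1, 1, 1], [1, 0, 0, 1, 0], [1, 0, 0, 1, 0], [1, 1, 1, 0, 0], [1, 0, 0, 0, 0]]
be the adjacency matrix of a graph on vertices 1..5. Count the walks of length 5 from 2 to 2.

The number of length-5 walks from vertex 2 to vertex 2 is entry (2,2) of C⁵, where C is the adjacency matrix.
C² = [[4, 1, 1, 2, 0], [1, 2, 2, 1, 1], [1, 2, 2, 1, 1], [2, 1, 1, 3, 1], [0, 1, 1, 1, 1]]
C³ = [[4, 6, 6, 6, 4], [6, 2, 2, 5, 1], [6, 2, 2, 5, 1], [6, 5, 5, 4, 2], [4, 1, 1, 2, 0]]
C⁴ = [[22, 10, 10, 16, 4], [10, 11, 11, 10, 6], [10, 11, 11, 10, 6], [16, 10, 10, 16, 6], [4, 6, 6, 6, 4]]
C⁵ = [[40, 38, 38, 42, 22], [38, 20, 20, 32, 10], [38, 20, 20, 32, 10], [42, 32, 32, 36, 16], [22, 10, 10, 16, 4]]

20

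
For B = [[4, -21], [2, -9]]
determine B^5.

tr B = -5 and det B = 6, so the characteristic polynomial is λ² − (-5)λ + (6) with roots -2 and -3.
Eigenvectors give P = [[-7, -3], [-2, -1]] with P⁻¹ = [[-1, 3], [2, -7]], and B = P·diag(-2, -3)·P⁻¹.
Then B^5 = P·diag(-32, -243)·P⁻¹ = [[224, 729], [64, 243]] · [[-1, 3], [2, -7]] = [[1234, -4431], [422, -1509]].

[[1234, -4431], [422, -1509]]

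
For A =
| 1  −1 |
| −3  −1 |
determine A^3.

A^2 = [[4, 0], [0, 4]]
A^3 = [[4, −4], [−12, −4]]

[[4, −4], [−12, −4]]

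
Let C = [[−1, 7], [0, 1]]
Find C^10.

C² = I (check: tr C = 0 and det C = −1), so C^10 = I since 10 is even.

[[1, 0], [0, 1]]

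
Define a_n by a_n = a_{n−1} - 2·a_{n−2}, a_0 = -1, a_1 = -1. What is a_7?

3

With companion matrix Q = [[1, -2], [1, 0]], [a_n, a_{n−1}]ᵀ = Q·[a_{n−1}, a_{n−2}]ᵀ, so [a_7, a_6]ᵀ = Q⁶·[a_1, a_0]ᵀ.
Q⁶ = [[7, -10], [5, 2]], giving [a_7, a_6]ᵀ = [[3], [-7]].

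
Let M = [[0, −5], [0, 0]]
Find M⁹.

[[0, 0], [0, 0]]

M is strictly triangular, hence nilpotent: M² = 0, so M⁹ = 0.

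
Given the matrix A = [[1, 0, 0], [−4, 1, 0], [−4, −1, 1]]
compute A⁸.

A = I + N where N = [[0, 0, 0], [−4, 0, 0], [−4, −1, 0]] is strictly lower-triangular, so N³ = 0.
(I + N)⁸ = I + 8·N + 28·N² = [[1, 0, 0], [−32, 1, 0], [80, −8, 1]].

[[1, 0, 0], [−32, 1, 0], [80, −8, 1]]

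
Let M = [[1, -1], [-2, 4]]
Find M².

[[3, -5], [-10, 18]]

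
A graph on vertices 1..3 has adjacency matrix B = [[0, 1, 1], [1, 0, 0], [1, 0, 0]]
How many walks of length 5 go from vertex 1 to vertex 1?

The number of length-5 walks from vertex 1 to vertex 1 is entry (1,1) of B⁵, where B is the adjacency matrix.
B² = [[2, 0, 0], [0, 1, 1], [0, 1, 1]]
B³ = [[0, 2, 2], [2, 0, 0], [2, 0, 0]]
B⁴ = [[4, 0, 0], [0, 2, 2], [0, 2, 2]]
B⁵ = [[0, 4, 4], [4, 0, 0], [4, 0, 0]]

0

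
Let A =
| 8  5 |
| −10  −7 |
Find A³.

[[62, 35], [−70, −43]]

tr A = 1 and det A = −6, so the characteristic polynomial is λ² − (1)λ + (−6) with roots 3 and −2.
Eigenvectors give P = [[−1, −1], [1, 2]] with P⁻¹ = [[−2, −1], [1, 1]], and A = P·diag(3, −2)·P⁻¹.
Then A³ = P·diag(27, −8)·P⁻¹ = [[−27, 8], [27, −16]] · [[−2, −1], [1, 1]] = [[62, 35], [−70, −43]].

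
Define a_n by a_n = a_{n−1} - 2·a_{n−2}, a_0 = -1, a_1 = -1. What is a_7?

With companion matrix A = [[1, -2], [1, 0]], [a_n, a_{n−1}]ᵀ = A·[a_{n−1}, a_{n−2}]ᵀ, so [a_7, a_6]ᵀ = A^6·[a_1, a_0]ᵀ.
A^6 = [[7, -10], [5, 2]], giving [a_7, a_6]ᵀ = [[3], [-7]].

3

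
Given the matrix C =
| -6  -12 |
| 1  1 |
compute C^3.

tr C = -5 and det C = 6, so the characteristic polynomial is λ² − (-5)λ + (6) with roots -3 and -2.
Eigenvectors give P = [[4, -3], [-1, 1]] with P⁻¹ = [[1, 3], [1, 4]], and C = P·diag(-3, -2)·P⁻¹.
Then C^3 = P·diag(-27, -8)·P⁻¹ = [[-108, 24], [27, -8]] · [[1, 3], [1, 4]] = [[-84, -228], [19, 49]].

[[-84, -228], [19, 49]]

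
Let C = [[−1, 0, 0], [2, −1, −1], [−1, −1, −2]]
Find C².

[[1, 0, 0], [−3, 2, 3], [1, 3, 5]]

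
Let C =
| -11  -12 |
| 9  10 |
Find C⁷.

tr C = -1 and det C = -2, so the characteristic polynomial is λ² − (-1)λ + (-2) with roots 1 and -2.
Eigenvectors give P = [[-1, -4], [1, 3]] with P⁻¹ = [[3, 4], [-1, -1]], and C = P·diag(1, -2)·P⁻¹.
Then C⁷ = P·diag(1, -128)·P⁻¹ = [[-1, 512], [1, -384]] · [[3, 4], [-1, -1]] = [[-515, -516], [387, 388]].

[[-515, -516], [387, 388]]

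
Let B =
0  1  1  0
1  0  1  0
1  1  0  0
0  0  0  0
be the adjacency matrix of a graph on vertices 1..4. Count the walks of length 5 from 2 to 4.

0

The number of length-5 walks from vertex 2 to vertex 4 is entry (2,4) of B⁵, where B is the adjacency matrix.
B² = [[2, 1, 1, 0], [1, 2, 1, 0], [1, 1, 2, 0], [0, 0, 0, 0]]
B³ = [[2, 3, 3, 0], [3, 2, 3, 0], [3, 3, 2, 0], [0, 0, 0, 0]]
B⁴ = [[6, 5, 5, 0], [5, 6, 5, 0], [5, 5, 6, 0], [0, 0, 0, 0]]
B⁵ = [[10, 11, 11, 0], [11, 10, 11, 0], [11, 11, 10, 0], [0, 0, 0, 0]]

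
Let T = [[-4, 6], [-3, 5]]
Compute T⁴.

tr T = 1 and det T = -2, so the characteristic polynomial is λ² − (1)λ + (-2) with roots -1 and 2.
Eigenvectors give P = [[2, 1], [1, 1]] with P⁻¹ = [[1, -1], [-1, 2]], and T = P·diag(-1, 2)·P⁻¹.
Then T⁴ = P·diag(1, 16)·P⁻¹ = [[2, 16], [1, 16]] · [[1, -1], [-1, 2]] = [[-14, 30], [-15, 31]].

[[-14, 30], [-15, 31]]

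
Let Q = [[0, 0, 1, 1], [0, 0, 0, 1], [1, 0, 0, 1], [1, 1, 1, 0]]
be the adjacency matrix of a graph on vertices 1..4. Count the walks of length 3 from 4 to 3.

The number of length-3 walks from vertex 4 to vertex 3 is entry (4,3) of Q³, where Q is the adjacency matrix.
Q² = [[2, 1, 1, 1], [1, 1, 1, 0], [1, 1, 2, 1], [1, 0, 1, 3]]
Q³ = [[2, 1, 3, 4], [1, 0, 1, 3], [3, 1, 2, 4], [4, 3, 4, 2]]

4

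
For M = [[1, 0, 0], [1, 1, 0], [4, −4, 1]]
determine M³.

M = I + N where N = [[0, 0, 0], [1, 0, 0], [4, −4, 0]] is strictly lower-triangular, so N³ = 0.
(I + N)³ = I + 3·N + 3·N² = [[1, 0, 0], [3, 1, 0], [0, −12, 1]].

[[1, 0, 0], [3, 1, 0], [0, −12, 1]]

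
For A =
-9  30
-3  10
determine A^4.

[[-9, 30], [-3, 10]]

A² = A (a projection; rank 1, trace 1), so A^4 = A.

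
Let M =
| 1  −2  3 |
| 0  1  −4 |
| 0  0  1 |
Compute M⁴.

M = I + N where N = [[0, −2, 3], [0, 0, −4], [0, 0, 0]] is strictly upper-triangular, so N³ = 0.
(I + N)⁴ = I + 4·N + 6·N² = [[1, −8, 60], [0, 1, −16], [0, 0, 1]].

[[1, −8, 60], [0, 1, −16], [0, 0, 1]]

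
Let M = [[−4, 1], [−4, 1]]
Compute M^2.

[[12, −3], [12, −3]]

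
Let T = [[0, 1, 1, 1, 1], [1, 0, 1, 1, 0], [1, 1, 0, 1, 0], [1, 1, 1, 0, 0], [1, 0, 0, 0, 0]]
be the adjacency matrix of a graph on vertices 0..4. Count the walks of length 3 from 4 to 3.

The number of length-3 walks from vertex 4 to vertex 3 is entry (4,3) of T³, where T is the adjacency matrix.
T² = [[4, 2, 2, 2, 0], [2, 3, 2, 2, 1], [2, 2, 3, 2, 1], [2, 2, 2, 3, 1], [0, 1, 1, 1, 1]]
T³ = [[6, 8, 8, 8, 4], [8, 6, 7, 7, 2], [8, 7, 6, 7, 2], [8, 7, 7, 6, 2], [4, 2, 2, 2, 0]]

2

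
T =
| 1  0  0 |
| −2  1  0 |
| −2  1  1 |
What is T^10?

[[1, 0, 0], [−20, 1, 0], [−110, 10, 1]]

T = I + N where N = [[0, 0, 0], [−2, 0, 0], [−2, 1, 0]] is strictly lower-triangular, so N^3 = 0.
(I + N)^10 = I + 10·N + 45·N^2 = [[1, 0, 0], [−20, 1, 0], [−110, 10, 1]].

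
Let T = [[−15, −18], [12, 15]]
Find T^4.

[[81, 0], [0, 81]]

tr T = 0 and det T = −9, so the characteristic polynomial is λ² − (0)λ + (−9) with roots 3 and −3.
Eigenvectors give P = [[−1, 3], [1, −2]] with P⁻¹ = [[2, 3], [1, 1]], and T = P·diag(3, −3)·P⁻¹.
Then T^4 = P·diag(81, 81)·P⁻¹ = [[−81, 243], [81, −162]] · [[2, 3], [1, 1]] = [[81, 0], [0, 81]].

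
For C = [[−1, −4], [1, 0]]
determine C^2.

[[−3, 4], [−1, −4]]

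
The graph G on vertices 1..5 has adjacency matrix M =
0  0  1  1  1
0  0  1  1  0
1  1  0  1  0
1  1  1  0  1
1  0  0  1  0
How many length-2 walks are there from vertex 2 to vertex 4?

1

The number of length-2 walks from vertex 2 to vertex 4 is entry (2,4) of M², where M is the adjacency matrix.
M² = [[3, 2, 1, 2, 1], [2, 2, 1, 1, 1], [1, 1, 3, 2, 2], [2, 1, 2, 4, 1], [1, 1, 2, 1, 2]]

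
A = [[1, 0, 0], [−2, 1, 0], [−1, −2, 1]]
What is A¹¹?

[[1, 0, 0], [−22, 1, 0], [209, −22, 1]]

A = I + N where N = [[0, 0, 0], [−2, 0, 0], [−1, −2, 0]] is strictly lower-triangular, so N³ = 0.
(I + N)¹¹ = I + 11·N + 55·N² = [[1, 0, 0], [−22, 1, 0], [209, −22, 1]].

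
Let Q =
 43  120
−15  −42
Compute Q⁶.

[[6049, 15960], [−1995, −5256]]

tr Q = 1 and det Q = −6, so the characteristic polynomial is λ² − (1)λ + (−6) with roots 3 and −2.
Eigenvectors give P = [[−3, −8], [1, 3]] with P⁻¹ = [[−3, −8], [1, 3]], and Q = P·diag(3, −2)·P⁻¹.
Then Q⁶ = P·diag(729, 64)·P⁻¹ = [[−2187, −512], [729, 192]] · [[−3, −8], [1, 3]] = [[6049, 15960], [−1995, −5256]].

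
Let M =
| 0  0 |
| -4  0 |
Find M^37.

[[0, 0], [0, 0]]

M is strictly triangular, hence nilpotent: M^2 = 0, so M^37 = 0.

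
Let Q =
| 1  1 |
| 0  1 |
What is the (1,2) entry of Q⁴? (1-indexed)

Q = I + N where N = [[0, 1], [0, 0]] is strictly upper-triangular, so N² = 0.
(I + N)⁴ = I + 4·N = [[1, 4], [0, 1]].

4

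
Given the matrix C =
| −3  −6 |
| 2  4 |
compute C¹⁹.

[[−3, −6], [2, 4]]

C² = C (a projection; rank 1, trace 1), so C¹⁹ = C.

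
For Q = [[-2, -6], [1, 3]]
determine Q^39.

Q² = Q (a projection; rank 1, trace 1), so Q^39 = Q.

[[-2, -6], [1, 3]]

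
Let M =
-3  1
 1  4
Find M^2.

[[10, 1], [1, 17]]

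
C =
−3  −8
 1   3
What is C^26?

[[1, 0], [0, 1]]

C² = I (check: tr C = 0 and det C = −1), so C^26 = I since 26 is even.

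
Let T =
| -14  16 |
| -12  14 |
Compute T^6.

[[64, 0], [0, 64]]

tr T = 0 and det T = -4, so the characteristic polynomial is λ² − (0)λ + (-4) with roots 2 and -2.
Eigenvectors give P = [[1, 4], [1, 3]] with P⁻¹ = [[-3, 4], [1, -1]], and T = P·diag(2, -2)·P⁻¹.
Then T^6 = P·diag(64, 64)·P⁻¹ = [[64, 256], [64, 192]] · [[-3, 4], [1, -1]] = [[64, 0], [0, 64]].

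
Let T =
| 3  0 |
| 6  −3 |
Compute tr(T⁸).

tr T = 0 and det T = −9, so the characteristic polynomial is λ² − (0)λ + (−9) with roots 3 and −3.
Eigenvectors give P = [[−1, 0], [−1, 1]] with P⁻¹ = [[−1, 0], [−1, 1]], and T = P·diag(3, −3)·P⁻¹.
Then T⁸ = P·diag(6561, 6561)·P⁻¹ = [[−6561, 0], [−6561, 6561]] · [[−1, 0], [−1, 1]] = [[6561, 0], [0, 6561]].

13122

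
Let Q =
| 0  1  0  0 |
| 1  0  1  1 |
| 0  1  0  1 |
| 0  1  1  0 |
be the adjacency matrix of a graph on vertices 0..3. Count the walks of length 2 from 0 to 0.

The number of length-2 walks from vertex 0 to vertex 0 is entry (0,0) of Q², where Q is the adjacency matrix.
Q² = [[1, 0, 1, 1], [0, 3, 1, 1], [1, 1, 2, 1], [1, 1, 1, 2]]

1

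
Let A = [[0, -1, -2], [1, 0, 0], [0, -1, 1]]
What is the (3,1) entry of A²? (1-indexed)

-1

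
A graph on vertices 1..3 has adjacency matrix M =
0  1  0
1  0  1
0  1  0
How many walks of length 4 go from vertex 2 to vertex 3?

The number of length-4 walks from vertex 2 to vertex 3 is entry (2,3) of M⁴, where M is the adjacency matrix.
M² = [[1, 0, 1], [0, 2, 0], [1, 0, 1]]
M³ = [[0, 2, 0], [2, 0, 2], [0, 2, 0]]
M⁴ = [[2, 0, 2], [0, 4, 0], [2, 0, 2]]

0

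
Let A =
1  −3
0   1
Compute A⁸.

A = I + N where N = [[0, −3], [0, 0]] is strictly upper-triangular, so N² = 0.
(I + N)⁸ = I + 8·N = [[1, −24], [0, 1]].

[[1, −24], [0, 1]]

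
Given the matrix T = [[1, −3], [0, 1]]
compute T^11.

T = I + N where N = [[0, −3], [0, 0]] is strictly upper-triangular, so N^2 = 0.
(I + N)^11 = I + 11·N = [[1, −33], [0, 1]].

[[1, −33], [0, 1]]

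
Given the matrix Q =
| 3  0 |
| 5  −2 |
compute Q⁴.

tr Q = 1 and det Q = −6, so the characteristic polynomial is λ² − (1)λ + (−6) with roots −2 and 3.
Eigenvectors give P = [[0, 1], [−1, 1]] with P⁻¹ = [[1, −1], [1, 0]], and Q = P·diag(−2, 3)·P⁻¹.
Then Q⁴ = P·diag(16, 81)·P⁻¹ = [[0, 81], [−16, 81]] · [[1, −1], [1, 0]] = [[81, 0], [65, 16]].

[[81, 0], [65, 16]]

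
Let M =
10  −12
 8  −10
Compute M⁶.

[[64, 0], [0, 64]]

tr M = 0 and det M = −4, so the characteristic polynomial is λ² − (0)λ + (−4) with roots −2 and 2.
Eigenvectors give P = [[−1, 3], [−1, 2]] with P⁻¹ = [[2, −3], [1, −1]], and M = P·diag(−2, 2)·P⁻¹.
Then M⁶ = P·diag(64, 64)·P⁻¹ = [[−64, 192], [−64, 128]] · [[2, −3], [1, −1]] = [[64, 0], [0, 64]].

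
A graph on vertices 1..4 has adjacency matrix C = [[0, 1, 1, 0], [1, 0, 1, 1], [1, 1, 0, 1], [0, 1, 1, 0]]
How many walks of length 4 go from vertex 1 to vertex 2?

9

The number of length-4 walks from vertex 1 to vertex 2 is entry (1,2) of C^4, where C is the adjacency matrix.
C^2 = [[2, 1, 1, 2], [1, 3, 2, 1], [1, 2, 3, 1], [2, 1, 1, 2]]
C^3 = [[2, 5, 5, 2], [5, 4, 5, 5], [5, 5, 4, 5], [2, 5, 5, 2]]
C^4 = [[10, 9, 9, 10], [9, 15, 14, 9], [9, 14, 15, 9], [10, 9, 9, 10]]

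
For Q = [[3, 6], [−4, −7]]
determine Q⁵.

[[483, 726], [−484, −727]]

tr Q = −4 and det Q = 3, so the characteristic polynomial is λ² − (−4)λ + (3) with roots −1 and −3.
Eigenvectors give P = [[3, −1], [−2, 1]] with P⁻¹ = [[1, 1], [2, 3]], and Q = P·diag(−1, −3)·P⁻¹.
Then Q⁵ = P·diag(−1, −243)·P⁻¹ = [[−3, 243], [2, −243]] · [[1, 1], [2, 3]] = [[483, 726], [−484, −727]].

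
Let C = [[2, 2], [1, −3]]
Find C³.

[[10, 18], [9, −35]]

C² = [[6, −2], [−1, 11]]
C³ = [[10, 18], [9, −35]]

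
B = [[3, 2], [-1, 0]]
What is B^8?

[[511, 510], [-255, -254]]

tr B = 3 and det B = 2, so the characteristic polynomial is λ² − (3)λ + (2) with roots 1 and 2.
Eigenvectors give P = [[-1, -2], [1, 1]] with P⁻¹ = [[1, 2], [-1, -1]], and B = P·diag(1, 2)·P⁻¹.
Then B^8 = P·diag(1, 256)·P⁻¹ = [[-1, -512], [1, 256]] · [[1, 2], [-1, -1]] = [[511, 510], [-255, -254]].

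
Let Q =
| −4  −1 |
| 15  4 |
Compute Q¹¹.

[[−4, −1], [15, 4]]

Q² = I (check: tr Q = 0 and det Q = −1), so Q¹¹ = Q since 11 is odd.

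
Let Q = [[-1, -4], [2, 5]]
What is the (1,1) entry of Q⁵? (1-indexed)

tr Q = 4 and det Q = 3, so the characteristic polynomial is λ² − (4)λ + (3) with roots 1 and 3.
Eigenvectors give P = [[-2, -1], [1, 1]] with P⁻¹ = [[-1, -1], [1, 2]], and Q = P·diag(1, 3)·P⁻¹.
Then Q⁵ = P·diag(1, 243)·P⁻¹ = [[-2, -243], [1, 243]] · [[-1, -1], [1, 2]] = [[-241, -484], [242, 485]].

-241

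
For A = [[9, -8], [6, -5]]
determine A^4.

tr A = 4 and det A = 3, so the characteristic polynomial is λ² − (4)λ + (3) with roots 1 and 3.
Eigenvectors give P = [[1, 4], [1, 3]] with P⁻¹ = [[-3, 4], [1, -1]], and A = P·diag(1, 3)·P⁻¹.
Then A^4 = P·diag(1, 81)·P⁻¹ = [[1, 324], [1, 243]] · [[-3, 4], [1, -1]] = [[321, -320], [240, -239]].

[[321, -320], [240, -239]]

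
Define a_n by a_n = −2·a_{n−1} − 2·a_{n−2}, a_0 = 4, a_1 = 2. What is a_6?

With companion matrix T = [[−2, −2], [1, 0]], [a_n, a_{n−1}]ᵀ = T·[a_{n−1}, a_{n−2}]ᵀ, so [a_6, a_5]ᵀ = T⁵·[a_1, a_0]ᵀ.
T⁵ = [[8, 8], [−4, 0]], giving [a_6, a_5]ᵀ = [[48], [−8]].

48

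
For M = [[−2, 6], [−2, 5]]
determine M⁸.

[[−764, 1530], [−510, 1021]]

tr M = 3 and det M = 2, so the characteristic polynomial is λ² − (3)λ + (2) with roots 2 and 1.
Eigenvectors give P = [[3, −2], [2, −1]] with P⁻¹ = [[−1, 2], [−2, 3]], and M = P·diag(2, 1)·P⁻¹.
Then M⁸ = P·diag(256, 1)·P⁻¹ = [[768, −2], [512, −1]] · [[−1, 2], [−2, 3]] = [[−764, 1530], [−510, 1021]].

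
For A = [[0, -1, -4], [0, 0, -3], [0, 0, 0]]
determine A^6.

[[0, 0, 0], [0, 0, 0], [0, 0, 0]]

A is strictly triangular, hence nilpotent: A^3 = 0, so A^6 = 0.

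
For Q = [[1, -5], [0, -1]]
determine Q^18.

Q² = I (check: tr Q = 0 and det Q = -1), so Q^18 = I since 18 is even.

[[1, 0], [0, 1]]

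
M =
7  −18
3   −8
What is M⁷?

[[259, −774], [129, −386]]

tr M = −1 and det M = −2, so the characteristic polynomial is λ² − (−1)λ + (−2) with roots 1 and −2.
Eigenvectors give P = [[3, 2], [1, 1]] with P⁻¹ = [[1, −2], [−1, 3]], and M = P·diag(1, −2)·P⁻¹.
Then M⁷ = P·diag(1, −128)·P⁻¹ = [[3, −256], [1, −128]] · [[1, −2], [−1, 3]] = [[259, −774], [129, −386]].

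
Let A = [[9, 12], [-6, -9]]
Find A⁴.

tr A = 0 and det A = -9, so the characteristic polynomial is λ² − (0)λ + (-9) with roots -3 and 3.
Eigenvectors give P = [[-1, 2], [1, -1]] with P⁻¹ = [[1, 2], [1, 1]], and A = P·diag(-3, 3)·P⁻¹.
Then A⁴ = P·diag(81, 81)·P⁻¹ = [[-81, 162], [81, -81]] · [[1, 2], [1, 1]] = [[81, 0], [0, 81]].

[[81, 0], [0, 81]]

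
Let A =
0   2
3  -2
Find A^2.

[[6, -4], [-6, 10]]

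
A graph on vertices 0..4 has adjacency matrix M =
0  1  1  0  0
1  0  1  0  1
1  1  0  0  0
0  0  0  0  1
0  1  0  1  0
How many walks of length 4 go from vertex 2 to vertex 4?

5

The number of length-4 walks from vertex 2 to vertex 4 is entry (2,4) of M⁴, where M is the adjacency matrix.
M² = [[2, 1, 1, 0, 1], [1, 3, 1, 1, 0], [1, 1, 2, 0, 1], [0, 1, 0, 1, 0], [1, 0, 1, 0, 2]]
M³ = [[2, 4, 3, 1, 1], [4, 2, 4, 0, 4], [3, 4, 2, 1, 1], [1, 0, 1, 0, 2], [1, 4, 1, 2, 0]]
M⁴ = [[7, 6, 6, 1, 5], [6, 12, 6, 4, 2], [6, 6, 7, 1, 5], [1, 4, 1, 2, 0], [5, 2, 5, 0, 6]]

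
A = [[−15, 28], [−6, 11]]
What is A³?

tr A = −4 and det A = 3, so the characteristic polynomial is λ² − (−4)λ + (3) with roots −1 and −3.
Eigenvectors give P = [[2, 7], [1, 3]] with P⁻¹ = [[−3, 7], [1, −2]], and A = P·diag(−1, −3)·P⁻¹.
Then A³ = P·diag(−1, −27)·P⁻¹ = [[−2, −189], [−1, −81]] · [[−3, 7], [1, −2]] = [[−183, 364], [−78, 155]].

[[−183, 364], [−78, 155]]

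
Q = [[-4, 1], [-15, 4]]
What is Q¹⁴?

Q² = I (check: tr Q = 0 and det Q = -1), so Q¹⁴ = I since 14 is even.

[[1, 0], [0, 1]]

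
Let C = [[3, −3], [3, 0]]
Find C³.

C² = [[0, −9], [9, −9]]
C³ = [[−27, 0], [0, −27]]

[[−27, 0], [0, −27]]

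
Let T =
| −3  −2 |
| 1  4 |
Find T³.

[[−23, −22], [11, 54]]

T² = [[7, −2], [1, 14]]
T³ = [[−23, −22], [11, 54]]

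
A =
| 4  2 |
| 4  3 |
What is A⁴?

[[968, 574], [1148, 681]]

A² = [[24, 14], [28, 17]]
A³ = [[152, 90], [180, 107]]
A⁴ = [[968, 574], [1148, 681]]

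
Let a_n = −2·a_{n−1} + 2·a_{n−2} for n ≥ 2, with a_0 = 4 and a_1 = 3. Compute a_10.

With companion matrix T = [[−2, 2], [1, 0]], [a_n, a_{n−1}]ᵀ = T·[a_{n−1}, a_{n−2}]ᵀ, so [a_10, a_9]ᵀ = T⁹·[a_1, a_0]ᵀ.
T⁹ = [[−6688, 4896], [2448, −1792]], giving [a_10, a_9]ᵀ = [[−480], [176]].

−480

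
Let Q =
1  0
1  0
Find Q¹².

Q² = Q (a projection; rank 1, trace 1), so Q¹² = Q.

[[1, 0], [1, 0]]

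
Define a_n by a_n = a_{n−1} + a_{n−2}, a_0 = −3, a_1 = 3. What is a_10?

With companion matrix C = [[1, 1], [1, 0]], [a_n, a_{n−1}]ᵀ = C·[a_{n−1}, a_{n−2}]ᵀ, so [a_10, a_9]ᵀ = C⁹·[a_1, a_0]ᵀ.
C⁹ = [[55, 34], [34, 21]], giving [a_10, a_9]ᵀ = [[63], [39]].

63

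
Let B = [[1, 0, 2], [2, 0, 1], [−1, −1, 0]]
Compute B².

[[−1, −2, 2], [1, −1, 4], [−3, 0, −3]]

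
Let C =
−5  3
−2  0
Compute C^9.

tr C = −5 and det C = 6, so the characteristic polynomial is λ² − (−5)λ + (6) with roots −3 and −2.
Eigenvectors give P = [[3, 1], [2, 1]] with P⁻¹ = [[1, −1], [−2, 3]], and C = P·diag(−3, −2)·P⁻¹.
Then C^9 = P·diag(−19683, −512)·P⁻¹ = [[−59049, −512], [−39366, −512]] · [[1, −1], [−2, 3]] = [[−58025, 57513], [−38342, 37830]].

[[−58025, 57513], [−38342, 37830]]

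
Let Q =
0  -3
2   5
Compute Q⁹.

[[-37830, -57513], [38342, 58025]]

tr Q = 5 and det Q = 6, so the characteristic polynomial is λ² − (5)λ + (6) with roots 2 and 3.
Eigenvectors give P = [[-3, -1], [2, 1]] with P⁻¹ = [[-1, -1], [2, 3]], and Q = P·diag(2, 3)·P⁻¹.
Then Q⁹ = P·diag(512, 19683)·P⁻¹ = [[-1536, -19683], [1024, 19683]] · [[-1, -1], [2, 3]] = [[-37830, -57513], [38342, 58025]].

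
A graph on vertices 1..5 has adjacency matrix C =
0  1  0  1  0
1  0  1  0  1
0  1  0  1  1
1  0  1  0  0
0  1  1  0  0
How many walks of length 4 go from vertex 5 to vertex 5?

The number of length-4 walks from vertex 5 to vertex 5 is entry (5,5) of C⁴, where C is the adjacency matrix.
C² = [[2, 0, 2, 0, 1], [0, 3, 1, 2, 1], [2, 1, 3, 0, 1], [0, 2, 0, 2, 1], [1, 1, 1, 1, 2]]
C³ = [[0, 5, 1, 4, 2], [5, 2, 6, 1, 4], [1, 6, 2, 5, 4], [4, 1, 5, 0, 2], [2, 4, 4, 2, 2]]
C⁴ = [[9, 3, 11, 1, 6], [3, 15, 7, 11, 8], [11, 7, 15, 3, 8], [1, 11, 3, 9, 6], [6, 8, 8, 6, 8]]

8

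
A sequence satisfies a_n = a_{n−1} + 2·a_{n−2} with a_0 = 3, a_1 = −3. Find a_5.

With companion matrix Q = [[1, 2], [1, 0]], [a_n, a_{n−1}]ᵀ = Q·[a_{n−1}, a_{n−2}]ᵀ, so [a_5, a_4]ᵀ = Q^4·[a_1, a_0]ᵀ.
Q^4 = [[11, 10], [5, 6]], giving [a_5, a_4]ᵀ = [[−3], [3]].

−3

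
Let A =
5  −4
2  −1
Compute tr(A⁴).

82

tr A = 4 and det A = 3, so the characteristic polynomial is λ² − (4)λ + (3) with roots 3 and 1.
Eigenvectors give P = [[−2, 1], [−1, 1]] with P⁻¹ = [[−1, 1], [−1, 2]], and A = P·diag(3, 1)·P⁻¹.
Then A⁴ = P·diag(81, 1)·P⁻¹ = [[−162, 1], [−81, 1]] · [[−1, 1], [−1, 2]] = [[161, −160], [80, −79]].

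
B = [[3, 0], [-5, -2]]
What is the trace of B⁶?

793

tr B = 1 and det B = -6, so the characteristic polynomial is λ² − (1)λ + (-6) with roots -2 and 3.
Eigenvectors give P = [[0, 1], [1, -1]] with P⁻¹ = [[1, 1], [1, 0]], and B = P·diag(-2, 3)·P⁻¹.
Then B⁶ = P·diag(64, 729)·P⁻¹ = [[0, 729], [64, -729]] · [[1, 1], [1, 0]] = [[729, 0], [-665, 64]].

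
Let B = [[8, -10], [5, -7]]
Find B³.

[[62, -70], [35, -43]]

tr B = 1 and det B = -6, so the characteristic polynomial is λ² − (1)λ + (-6) with roots -2 and 3.
Eigenvectors give P = [[-1, 2], [-1, 1]] with P⁻¹ = [[1, -2], [1, -1]], and B = P·diag(-2, 3)·P⁻¹.
Then B³ = P·diag(-8, 27)·P⁻¹ = [[8, 54], [8, 27]] · [[1, -2], [1, -1]] = [[62, -70], [35, -43]].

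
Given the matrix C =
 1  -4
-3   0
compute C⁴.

C² = [[13, -4], [-3, 12]]
C³ = [[25, -52], [-39, 12]]
C⁴ = [[181, -100], [-75, 156]]

[[181, -100], [-75, 156]]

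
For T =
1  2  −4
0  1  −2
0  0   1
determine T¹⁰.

T = I + N where N = [[0, 2, −4], [0, 0, −2], [0, 0, 0]] is strictly upper-triangular, so N³ = 0.
(I + N)¹⁰ = I + 10·N + 45·N² = [[1, 20, −220], [0, 1, −20], [0, 0, 1]].

[[1, 20, −220], [0, 1, −20], [0, 0, 1]]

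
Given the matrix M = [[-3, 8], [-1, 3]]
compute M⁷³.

[[-3, 8], [-1, 3]]

M² = I (check: tr M = 0 and det M = -1), so M⁷³ = M since 73 is odd.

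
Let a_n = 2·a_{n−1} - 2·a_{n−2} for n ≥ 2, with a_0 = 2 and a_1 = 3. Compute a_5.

-12

With companion matrix Q = [[2, -2], [1, 0]], [a_n, a_{n−1}]ᵀ = Q·[a_{n−1}, a_{n−2}]ᵀ, so [a_5, a_4]ᵀ = Q⁴·[a_1, a_0]ᵀ.
Q⁴ = [[-4, 0], [0, -4]], giving [a_5, a_4]ᵀ = [[-12], [-8]].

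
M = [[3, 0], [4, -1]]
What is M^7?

tr M = 2 and det M = -3, so the characteristic polynomial is λ² − (2)λ + (-3) with roots -1 and 3.
Eigenvectors give P = [[0, 1], [1, 1]] with P⁻¹ = [[-1, 1], [1, 0]], and M = P·diag(-1, 3)·P⁻¹.
Then M^7 = P·diag(-1, 2187)·P⁻¹ = [[0, 2187], [-1, 2187]] · [[-1, 1], [1, 0]] = [[2187, 0], [2188, -1]].

[[2187, 0], [2188, -1]]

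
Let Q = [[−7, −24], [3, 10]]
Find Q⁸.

[[−2039, −6120], [765, 2296]]

tr Q = 3 and det Q = 2, so the characteristic polynomial is λ² − (3)λ + (2) with roots 1 and 2.
Eigenvectors give P = [[−3, 8], [1, −3]] with P⁻¹ = [[−3, −8], [−1, −3]], and Q = P·diag(1, 2)·P⁻¹.
Then Q⁸ = P·diag(1, 256)·P⁻¹ = [[−3, 2048], [1, −768]] · [[−3, −8], [−1, −3]] = [[−2039, −6120], [765, 2296]].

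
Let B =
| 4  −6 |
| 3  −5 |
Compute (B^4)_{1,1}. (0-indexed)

31

tr B = −1 and det B = −2, so the characteristic polynomial is λ² − (−1)λ + (−2) with roots −2 and 1.
Eigenvectors give P = [[−1, 2], [−1, 1]] with P⁻¹ = [[1, −2], [1, −1]], and B = P·diag(−2, 1)·P⁻¹.
Then B^4 = P·diag(16, 1)·P⁻¹ = [[−16, 2], [−16, 1]] · [[1, −2], [1, −1]] = [[−14, 30], [−15, 31]].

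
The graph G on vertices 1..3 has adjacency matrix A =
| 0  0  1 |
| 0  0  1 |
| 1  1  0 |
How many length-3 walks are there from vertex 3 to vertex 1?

The number of length-3 walks from vertex 3 to vertex 1 is entry (3,1) of A³, where A is the adjacency matrix.
A² = [[1, 1, 0], [1, 1, 0], [0, 0, 2]]
A³ = [[0, 0, 2], [0, 0, 2], [2, 2, 0]]

2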